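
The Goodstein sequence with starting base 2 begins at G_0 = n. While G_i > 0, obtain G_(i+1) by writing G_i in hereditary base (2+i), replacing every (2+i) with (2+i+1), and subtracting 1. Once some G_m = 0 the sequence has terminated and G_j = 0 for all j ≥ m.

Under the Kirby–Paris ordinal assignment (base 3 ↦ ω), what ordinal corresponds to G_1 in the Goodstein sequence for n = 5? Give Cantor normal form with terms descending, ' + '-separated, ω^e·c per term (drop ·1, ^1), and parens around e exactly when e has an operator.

5 —HB2→ 2^2 + 1 —bump→ 3^3 + 1 = 28 —(−1)→ 27
27 —HB3→ 3^3 —bump→ 4^4 = 256 —(−1)→ 255

ω^ω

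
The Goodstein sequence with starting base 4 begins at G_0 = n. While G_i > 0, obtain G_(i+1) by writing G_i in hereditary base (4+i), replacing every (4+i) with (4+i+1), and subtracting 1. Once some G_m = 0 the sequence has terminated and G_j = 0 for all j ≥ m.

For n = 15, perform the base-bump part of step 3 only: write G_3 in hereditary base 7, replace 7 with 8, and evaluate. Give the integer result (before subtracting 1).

24

G_0=15  [base 4] 3·4 + 3  →[4↦5]→  3·5 + 3 = 18  −1 ⇒ G_1=17
G_1=17  [base 5] 3·5 + 2  →[5↦6]→  3·6 + 2 = 20  −1 ⇒ G_2=19
G_2=19  [base 6] 3·6 + 1  →[6↦7]→  3·7 + 1 = 22  −1 ⇒ G_3=21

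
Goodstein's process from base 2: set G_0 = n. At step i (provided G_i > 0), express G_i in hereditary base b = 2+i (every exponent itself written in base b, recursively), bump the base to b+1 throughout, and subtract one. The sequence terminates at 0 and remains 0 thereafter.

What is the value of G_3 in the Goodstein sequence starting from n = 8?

6310

i=0: 8 = 2^(2 + 1) (b=2); 2→3: 3^(3 + 1) = 81; 81−1 = 80
i=1: 80 = 2·3^3 + 2·3^2 + 2·3 + 2 (b=3); 3→4: 2·4^4 + 2·4^2 + 2·4 + 2 = 554; 554−1 = 553
i=2: 553 = 2·4^4 + 2·4^2 + 2·4 + 1 (b=4); 4→5: 2·5^5 + 2·5^2 + 2·5 + 1 = 6311; 6311−1 = 6310
i=3: 6310 = 2·5^5 + 2·5^2 + 2·5 (b=5); 5→6: 2·6^6 + 2·6^2 + 2·6 = 93396; 93396−1 = 93395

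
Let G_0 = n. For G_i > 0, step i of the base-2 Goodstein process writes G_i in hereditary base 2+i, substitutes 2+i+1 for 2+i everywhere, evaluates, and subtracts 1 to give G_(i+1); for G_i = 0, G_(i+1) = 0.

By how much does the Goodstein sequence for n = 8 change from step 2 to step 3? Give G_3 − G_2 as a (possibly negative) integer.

5757

[0] 8 ≡ 2^(2 + 1) (base 2). Lift 3: 81. −1: 80.
[1] 80 ≡ 2·3^3 + 2·3^2 + 2·3 + 2 (base 3). Lift 4: 554. −1: 553.
[2] 553 ≡ 2·4^4 + 2·4^2 + 2·4 + 1 (base 4). Lift 5: 6311. −1: 6310.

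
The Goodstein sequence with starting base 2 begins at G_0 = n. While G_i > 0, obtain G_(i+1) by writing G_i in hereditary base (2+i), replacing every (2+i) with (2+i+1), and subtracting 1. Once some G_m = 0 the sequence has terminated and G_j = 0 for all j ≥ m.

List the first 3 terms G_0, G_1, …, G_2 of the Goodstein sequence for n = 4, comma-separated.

4, 26, 41

G_0=4  [base 2] 2^2  →[2↦3]→  3^3 = 27  −1 ⇒ G_1=26
G_1=26  [base 3] 2·3^2 + 2·3 + 2  →[3↦4]→  2·4^2 + 2·4 + 2 = 42  −1 ⇒ G_2=41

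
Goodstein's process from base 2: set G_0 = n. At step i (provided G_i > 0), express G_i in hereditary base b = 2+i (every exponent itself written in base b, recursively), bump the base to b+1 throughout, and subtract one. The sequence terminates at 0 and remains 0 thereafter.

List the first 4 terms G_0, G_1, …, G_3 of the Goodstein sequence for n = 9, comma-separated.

9, 81, 1023, 9842

G_0=9  [base 2] 2^(2 + 1) + 1  →[2↦3]→  3^(3 + 1) + 1 = 82  −1 ⇒ G_1=81
G_1=81  [base 3] 3^(3 + 1)  →[3↦4]→  4^(4 + 1) = 1024  −1 ⇒ G_2=1023
G_2=1023  [base 4] 3·4^4 + 3·4^3 + 3·4^2 + 3·4 + 3  →[4↦5]→  3·5^5 + 3·5^3 + 3·5^2 + 3·5 + 3 = 9843  −1 ⇒ G_3=9842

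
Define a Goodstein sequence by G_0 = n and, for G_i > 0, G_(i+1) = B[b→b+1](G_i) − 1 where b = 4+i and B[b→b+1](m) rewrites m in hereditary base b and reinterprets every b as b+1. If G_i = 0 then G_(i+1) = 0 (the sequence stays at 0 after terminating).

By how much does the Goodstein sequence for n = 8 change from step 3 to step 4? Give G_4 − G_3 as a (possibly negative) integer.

0

[0] 8 ≡ 2·4 (base 4). Lift 5: 10. −1: 9.
[1] 9 ≡ 5 + 4 (base 5). Lift 6: 10. −1: 9.
[2] 9 ≡ 6 + 3 (base 6). Lift 7: 10. −1: 9.
[3] 9 ≡ 7 + 2 (base 7). Lift 8: 10. −1: 9.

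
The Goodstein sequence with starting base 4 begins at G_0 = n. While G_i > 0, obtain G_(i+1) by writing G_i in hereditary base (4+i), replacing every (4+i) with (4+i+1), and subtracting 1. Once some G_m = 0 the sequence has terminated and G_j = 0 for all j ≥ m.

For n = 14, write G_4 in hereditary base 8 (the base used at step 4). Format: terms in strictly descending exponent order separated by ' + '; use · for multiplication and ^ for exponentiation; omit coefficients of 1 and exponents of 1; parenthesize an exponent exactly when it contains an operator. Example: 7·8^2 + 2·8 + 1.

2·8 + 5

G_0 = 14. HB_4(14) = 3·4 + 2. Bump = 17. G_1 = 16.
G_1 = 16. HB_5(16) = 3·5 + 1. Bump = 19. G_2 = 18.
G_2 = 18. HB_6(18) = 3·6. Bump = 21. G_3 = 20.
G_3 = 20. HB_7(20) = 2·7 + 6. Bump = 22. G_4 = 21.
G_4 = 21. HB_8(21) = 2·8 + 5. Bump = 23. G_5 = 22.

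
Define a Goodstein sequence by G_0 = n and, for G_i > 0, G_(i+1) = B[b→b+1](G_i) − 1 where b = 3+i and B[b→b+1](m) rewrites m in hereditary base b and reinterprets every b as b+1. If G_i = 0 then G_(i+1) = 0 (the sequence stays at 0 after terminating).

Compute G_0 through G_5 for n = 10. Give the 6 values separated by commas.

base 3: 10 = 3^2 + 1; at 4: 4^2 + 1 = 17; next = 16
base 4: 16 = 4^2; at 5: 5^2 = 25; next = 24
base 5: 24 = 4·5 + 4; at 6: 4·6 + 4 = 28; next = 27
base 6: 27 = 4·6 + 3; at 7: 4·7 + 3 = 31; next = 30
base 7: 30 = 4·7 + 2; at 8: 4·8 + 2 = 34; next = 33

10, 16, 24, 27, 30, 33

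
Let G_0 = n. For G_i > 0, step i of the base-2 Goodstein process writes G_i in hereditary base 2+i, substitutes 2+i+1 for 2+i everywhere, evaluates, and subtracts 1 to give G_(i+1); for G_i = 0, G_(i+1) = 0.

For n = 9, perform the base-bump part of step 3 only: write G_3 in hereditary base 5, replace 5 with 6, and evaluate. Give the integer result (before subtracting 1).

i=0: 9 = 2^(2 + 1) + 1 (b=2); 2→3: 3^(3 + 1) + 1 = 82; 82−1 = 81
i=1: 81 = 3^(3 + 1) (b=3); 3→4: 4^(4 + 1) = 1024; 1024−1 = 1023
i=2: 1023 = 3·4^4 + 3·4^3 + 3·4^2 + 3·4 + 3 (b=4); 4→5: 3·5^5 + 3·5^3 + 3·5^2 + 3·5 + 3 = 9843; 9843−1 = 9842
i=3: 9842 = 3·5^5 + 3·5^3 + 3·5^2 + 3·5 + 2 (b=5); 5→6: 3·6^6 + 3·6^3 + 3·6^2 + 3·6 + 2 = 140744; 140744−1 = 140743

140744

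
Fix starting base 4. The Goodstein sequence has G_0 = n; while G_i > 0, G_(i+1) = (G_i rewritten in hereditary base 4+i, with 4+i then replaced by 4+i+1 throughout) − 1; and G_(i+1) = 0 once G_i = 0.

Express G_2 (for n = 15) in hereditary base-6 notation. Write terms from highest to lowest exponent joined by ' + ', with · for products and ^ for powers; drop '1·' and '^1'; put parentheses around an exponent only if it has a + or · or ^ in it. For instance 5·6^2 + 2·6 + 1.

G_0 = 15. HB_4(15) = 3·4 + 3. Bump = 18. G_1 = 17.
G_1 = 17. HB_5(17) = 3·5 + 2. Bump = 20. G_2 = 19.
G_2 = 19. HB_6(19) = 3·6 + 1. Bump = 22. G_3 = 21.

3·6 + 1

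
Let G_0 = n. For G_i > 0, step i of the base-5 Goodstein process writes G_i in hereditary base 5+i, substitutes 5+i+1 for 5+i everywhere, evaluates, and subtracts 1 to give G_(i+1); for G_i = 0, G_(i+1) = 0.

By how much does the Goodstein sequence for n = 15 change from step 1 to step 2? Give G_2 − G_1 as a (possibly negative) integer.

1

15 —HB5→ 3·5 —bump→ 3·6 = 18 —(−1)→ 17
17 —HB6→ 2·6 + 5 —bump→ 2·7 + 5 = 19 —(−1)→ 18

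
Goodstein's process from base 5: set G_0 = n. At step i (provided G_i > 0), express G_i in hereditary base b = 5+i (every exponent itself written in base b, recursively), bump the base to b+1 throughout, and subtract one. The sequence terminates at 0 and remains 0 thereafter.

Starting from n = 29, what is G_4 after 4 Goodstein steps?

step 0: 29 = 5^2 + 4; sub 6 for 5: 6^2 + 4; = 40; G_1 = 40−1 = 39
step 1: 39 = 6^2 + 3; sub 7 for 6: 7^2 + 3; = 52; G_2 = 52−1 = 51
step 2: 51 = 7^2 + 2; sub 8 for 7: 8^2 + 2; = 66; G_3 = 66−1 = 65
step 3: 65 = 8^2 + 1; sub 9 for 8: 9^2 + 1; = 82; G_4 = 82−1 = 81
step 4: 81 = 9^2; sub 10 for 9: 10^2; = 100; G_5 = 100−1 = 99

81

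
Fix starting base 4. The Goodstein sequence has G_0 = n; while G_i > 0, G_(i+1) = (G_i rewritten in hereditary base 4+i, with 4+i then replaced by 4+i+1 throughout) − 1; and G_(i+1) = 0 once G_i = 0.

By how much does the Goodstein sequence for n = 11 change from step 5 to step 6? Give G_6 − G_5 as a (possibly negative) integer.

0

G_0=11  [base 4] 2·4 + 3  →[4↦5]→  2·5 + 3 = 13  −1 ⇒ G_1=12
G_1=12  [base 5] 2·5 + 2  →[5↦6]→  2·6 + 2 = 14  −1 ⇒ G_2=13
G_2=13  [base 6] 2·6 + 1  →[6↦7]→  2·7 + 1 = 15  −1 ⇒ G_3=14
G_3=14  [base 7] 2·7  →[7↦8]→  2·8 = 16  −1 ⇒ G_4=15
G_4=15  [base 8] 8 + 7  →[8↦9]→  9 + 7 = 16  −1 ⇒ G_5=15
G_5=15  [base 9] 9 + 6  →[9↦10]→  10 + 6 = 16  −1 ⇒ G_6=15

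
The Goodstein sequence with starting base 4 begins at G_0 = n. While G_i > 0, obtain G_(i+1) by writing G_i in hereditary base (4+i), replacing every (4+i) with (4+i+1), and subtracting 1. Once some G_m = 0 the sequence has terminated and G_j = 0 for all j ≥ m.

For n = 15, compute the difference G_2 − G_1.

2

(0) 15|_4 = 3·4 + 3 ↦ 3·5 + 3|_5 = 18 ⇒ 17
(1) 17|_5 = 3·5 + 2 ↦ 3·6 + 2|_6 = 20 ⇒ 19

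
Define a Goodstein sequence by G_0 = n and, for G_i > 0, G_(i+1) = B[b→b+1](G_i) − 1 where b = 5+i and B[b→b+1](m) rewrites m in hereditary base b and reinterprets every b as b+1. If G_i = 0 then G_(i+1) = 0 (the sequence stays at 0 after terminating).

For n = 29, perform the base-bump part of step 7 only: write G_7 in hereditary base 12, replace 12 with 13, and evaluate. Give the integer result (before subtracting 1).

124

i=0: 29 = 5^2 + 4 (b=5); 5→6: 6^2 + 4 = 40; 40−1 = 39
i=1: 39 = 6^2 + 3 (b=6); 6→7: 7^2 + 3 = 52; 52−1 = 51
i=2: 51 = 7^2 + 2 (b=7); 7→8: 8^2 + 2 = 66; 66−1 = 65
i=3: 65 = 8^2 + 1 (b=8); 8→9: 9^2 + 1 = 82; 82−1 = 81
i=4: 81 = 9^2 (b=9); 9→10: 10^2 = 100; 100−1 = 99
i=5: 99 = 9·10 + 9 (b=10); 10→11: 9·11 + 9 = 108; 108−1 = 107
i=6: 107 = 9·11 + 8 (b=11); 11→12: 9·12 + 8 = 116; 116−1 = 115
i=7: 115 = 9·12 + 7 (b=12); 12→13: 9·13 + 7 = 124; 124−1 = 123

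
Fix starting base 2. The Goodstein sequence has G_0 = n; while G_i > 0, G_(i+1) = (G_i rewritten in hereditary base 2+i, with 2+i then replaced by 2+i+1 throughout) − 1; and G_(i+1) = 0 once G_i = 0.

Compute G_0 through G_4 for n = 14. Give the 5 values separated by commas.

i=0: 14 = 2^(2 + 1) + 2^2 + 2 (b=2); 2→3: 3^(3 + 1) + 3^3 + 3 = 111; 111−1 = 110
i=1: 110 = 3^(3 + 1) + 3^3 + 2 (b=3); 3→4: 4^(4 + 1) + 4^4 + 2 = 1282; 1282−1 = 1281
i=2: 1281 = 4^(4 + 1) + 4^4 + 1 (b=4); 4→5: 5^(5 + 1) + 5^5 + 1 = 18751; 18751−1 = 18750
i=3: 18750 = 5^(5 + 1) + 5^5 (b=5); 5→6: 6^(6 + 1) + 6^6 = 326592; 326592−1 = 326591

14, 110, 1281, 18750, 326591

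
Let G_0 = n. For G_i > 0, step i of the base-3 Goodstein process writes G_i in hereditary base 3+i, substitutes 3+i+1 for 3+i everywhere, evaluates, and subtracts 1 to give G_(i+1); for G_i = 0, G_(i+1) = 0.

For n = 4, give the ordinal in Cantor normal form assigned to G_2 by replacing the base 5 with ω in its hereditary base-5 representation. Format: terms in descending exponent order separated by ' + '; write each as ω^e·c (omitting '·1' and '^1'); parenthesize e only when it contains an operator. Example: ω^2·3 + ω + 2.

4

4 —HB3→ 3 + 1 —bump→ 4 + 1 = 5 —(−1)→ 4
4 —HB4→ 4 —bump→ 5 = 5 —(−1)→ 4
4 —HB5→ 4 —bump→ 4 = 4 —(−1)→ 3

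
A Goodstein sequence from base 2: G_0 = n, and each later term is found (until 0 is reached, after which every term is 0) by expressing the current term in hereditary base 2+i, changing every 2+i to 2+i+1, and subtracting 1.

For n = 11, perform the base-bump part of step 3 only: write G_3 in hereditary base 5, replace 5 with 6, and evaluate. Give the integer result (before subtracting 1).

G_0 = 11. HB_2(11) = 2^(2 + 1) + 2 + 1. Bump = 85. G_1 = 84.
G_1 = 84. HB_3(84) = 3^(3 + 1) + 3. Bump = 1028. G_2 = 1027.
G_2 = 1027. HB_4(1027) = 4^(4 + 1) + 3. Bump = 15628. G_3 = 15627.
G_3 = 15627. HB_5(15627) = 5^(5 + 1) + 2. Bump = 279938. G_4 = 279937.

279938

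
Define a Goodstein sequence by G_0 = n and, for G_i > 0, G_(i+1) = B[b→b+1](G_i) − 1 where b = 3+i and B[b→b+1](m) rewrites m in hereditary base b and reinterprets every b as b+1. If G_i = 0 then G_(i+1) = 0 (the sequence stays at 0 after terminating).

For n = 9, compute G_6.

24

G_0=9  [base 3] 3^2  →[3↦4]→  4^2 = 16  −1 ⇒ G_1=15
G_1=15  [base 4] 3·4 + 3  →[4↦5]→  3·5 + 3 = 18  −1 ⇒ G_2=17
G_2=17  [base 5] 3·5 + 2  →[5↦6]→  3·6 + 2 = 20  −1 ⇒ G_3=19
G_3=19  [base 6] 3·6 + 1  →[6↦7]→  3·7 + 1 = 22  −1 ⇒ G_4=21
G_4=21  [base 7] 3·7  →[7↦8]→  3·8 = 24  −1 ⇒ G_5=23
G_5=23  [base 8] 2·8 + 7  →[8↦9]→  2·9 + 7 = 25  −1 ⇒ G_6=24
G_6=24  [base 9] 2·9 + 6  →[9↦10]→  2·10 + 6 = 26  −1 ⇒ G_7=25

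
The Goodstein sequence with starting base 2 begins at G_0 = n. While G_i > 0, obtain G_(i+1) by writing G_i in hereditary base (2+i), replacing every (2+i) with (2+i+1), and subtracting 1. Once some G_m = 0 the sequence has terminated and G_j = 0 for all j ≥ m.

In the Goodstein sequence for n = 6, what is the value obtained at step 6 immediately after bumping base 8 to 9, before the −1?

332148

i=0: 6 = 2^2 + 2 (b=2); 2→3: 3^3 + 3 = 30; 30−1 = 29
i=1: 29 = 3^3 + 2 (b=3); 3→4: 4^4 + 2 = 258; 258−1 = 257
i=2: 257 = 4^4 + 1 (b=4); 4→5: 5^5 + 1 = 3126; 3126−1 = 3125
i=3: 3125 = 5^5 (b=5); 5→6: 6^6 = 46656; 46656−1 = 46655
i=4: 46655 = 5·6^5 + 5·6^4 + 5·6^3 + 5·6^2 + 5·6 + 5 (b=6); 6→7: 5·7^5 + 5·7^4 + 5·7^3 + 5·7^2 + 5·7 + 5 = 98040; 98040−1 = 98039
i=5: 98039 = 5·7^5 + 5·7^4 + 5·7^3 + 5·7^2 + 5·7 + 4 (b=7); 7→8: 5·8^5 + 5·8^4 + 5·8^3 + 5·8^2 + 5·8 + 4 = 187244; 187244−1 = 187243
i=6: 187243 = 5·8^5 + 5·8^4 + 5·8^3 + 5·8^2 + 5·8 + 3 (b=8); 8→9: 5·9^5 + 5·9^4 + 5·9^3 + 5·9^2 + 5·9 + 3 = 332148; 332148−1 = 332147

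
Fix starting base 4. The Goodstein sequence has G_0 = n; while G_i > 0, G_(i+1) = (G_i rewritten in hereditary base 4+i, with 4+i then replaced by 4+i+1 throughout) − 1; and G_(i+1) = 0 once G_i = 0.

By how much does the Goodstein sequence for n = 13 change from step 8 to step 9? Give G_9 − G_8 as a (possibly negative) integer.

step 0: 13 = 3·4 + 1; sub 5 for 4: 3·5 + 1; = 16; G_1 = 16−1 = 15
step 1: 15 = 3·5; sub 6 for 5: 3·6; = 18; G_2 = 18−1 = 17
step 2: 17 = 2·6 + 5; sub 7 for 6: 2·7 + 5; = 19; G_3 = 19−1 = 18
step 3: 18 = 2·7 + 4; sub 8 for 7: 2·8 + 4; = 20; G_4 = 20−1 = 19
step 4: 19 = 2·8 + 3; sub 9 for 8: 2·9 + 3; = 21; G_5 = 21−1 = 20
step 5: 20 = 2·9 + 2; sub 10 for 9: 2·10 + 2; = 22; G_6 = 22−1 = 21
step 6: 21 = 2·10 + 1; sub 11 for 10: 2·11 + 1; = 23; G_7 = 23−1 = 22
step 7: 22 = 2·11; sub 12 for 11: 2·12; = 24; G_8 = 24−1 = 23
step 8: 23 = 12 + 11; sub 13 for 12: 13 + 11; = 24; G_9 = 24−1 = 23

0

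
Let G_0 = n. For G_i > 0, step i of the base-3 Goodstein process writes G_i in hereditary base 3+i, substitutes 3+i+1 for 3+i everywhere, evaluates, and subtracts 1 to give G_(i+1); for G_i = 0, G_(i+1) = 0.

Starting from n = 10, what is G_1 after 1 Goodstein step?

G_0 = 10. HB_3(10) = 3^2 + 1. Bump = 17. G_1 = 16.
G_1 = 16. HB_4(16) = 4^2. Bump = 25. G_2 = 24.

16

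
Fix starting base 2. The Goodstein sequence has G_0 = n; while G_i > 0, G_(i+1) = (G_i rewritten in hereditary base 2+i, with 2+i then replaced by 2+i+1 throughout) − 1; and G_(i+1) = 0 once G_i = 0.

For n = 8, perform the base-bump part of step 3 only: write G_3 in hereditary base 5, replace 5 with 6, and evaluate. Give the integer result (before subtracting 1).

base 2: 8 = 2^(2 + 1); at 3: 3^(3 + 1) = 81; next = 80
base 3: 80 = 2·3^3 + 2·3^2 + 2·3 + 2; at 4: 2·4^4 + 2·4^2 + 2·4 + 2 = 554; next = 553
base 4: 553 = 2·4^4 + 2·4^2 + 2·4 + 1; at 5: 2·5^5 + 2·5^2 + 2·5 + 1 = 6311; next = 6310

93396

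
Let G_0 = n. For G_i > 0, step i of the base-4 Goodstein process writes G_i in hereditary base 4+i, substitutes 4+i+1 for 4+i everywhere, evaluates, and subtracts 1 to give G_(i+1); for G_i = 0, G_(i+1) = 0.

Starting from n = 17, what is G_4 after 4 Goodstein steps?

43

base 4: 17 = 4^2 + 1; at 5: 5^2 + 1 = 26; next = 25
base 5: 25 = 5^2; at 6: 6^2 = 36; next = 35
base 6: 35 = 5·6 + 5; at 7: 5·7 + 5 = 40; next = 39
base 7: 39 = 5·7 + 4; at 8: 5·8 + 4 = 44; next = 43
base 8: 43 = 5·8 + 3; at 9: 5·9 + 3 = 48; next = 47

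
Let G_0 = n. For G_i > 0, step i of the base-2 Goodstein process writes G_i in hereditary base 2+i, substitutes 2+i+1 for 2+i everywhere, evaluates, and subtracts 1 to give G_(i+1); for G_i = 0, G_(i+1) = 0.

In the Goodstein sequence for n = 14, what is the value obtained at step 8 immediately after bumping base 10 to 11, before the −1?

step 0: 14 = 2^(2 + 1) + 2^2 + 2; sub 3 for 2: 3^(3 + 1) + 3^3 + 3; = 111; G_1 = 111−1 = 110
step 1: 110 = 3^(3 + 1) + 3^3 + 2; sub 4 for 3: 4^(4 + 1) + 4^4 + 2; = 1282; G_2 = 1282−1 = 1281
step 2: 1281 = 4^(4 + 1) + 4^4 + 1; sub 5 for 4: 5^(5 + 1) + 5^5 + 1; = 18751; G_3 = 18751−1 = 18750
step 3: 18750 = 5^(5 + 1) + 5^5; sub 6 for 5: 6^(6 + 1) + 6^6; = 326592; G_4 = 326592−1 = 326591
step 4: 326591 = 6^(6 + 1) + 5·6^5 + 5·6^4 + 5·6^3 + 5·6^2 + 5·6 + 5; sub 7 for 6: 7^(7 + 1) + 5·7^5 + 5·7^4 + 5·7^3 + 5·7^2 + 5·7 + 5; = 5862841; G_5 = 5862841−1 = 5862840
step 5: 5862840 = 7^(7 + 1) + 5·7^5 + 5·7^4 + 5·7^3 + 5·7^2 + 5·7 + 4; sub 8 for 7: 8^(8 + 1) + 5·8^5 + 5·8^4 + 5·8^3 + 5·8^2 + 5·8 + 4; = 134404972; G_6 = 134404972−1 = 134404971
step 6: 134404971 = 8^(8 + 1) + 5·8^5 + 5·8^4 + 5·8^3 + 5·8^2 + 5·8 + 3; sub 9 for 8: 9^(9 + 1) + 5·9^5 + 5·9^4 + 5·9^3 + 5·9^2 + 5·9 + 3; = 3487116549; G_7 = 3487116549−1 = 3487116548
step 7: 3487116548 = 9^(9 + 1) + 5·9^5 + 5·9^4 + 5·9^3 + 5·9^2 + 5·9 + 2; sub 10 for 9: 10^(10 + 1) + 5·10^5 + 5·10^4 + 5·10^3 + 5·10^2 + 5·10 + 2; = 100000555552; G_8 = 100000555552−1 = 100000555551

3138429262497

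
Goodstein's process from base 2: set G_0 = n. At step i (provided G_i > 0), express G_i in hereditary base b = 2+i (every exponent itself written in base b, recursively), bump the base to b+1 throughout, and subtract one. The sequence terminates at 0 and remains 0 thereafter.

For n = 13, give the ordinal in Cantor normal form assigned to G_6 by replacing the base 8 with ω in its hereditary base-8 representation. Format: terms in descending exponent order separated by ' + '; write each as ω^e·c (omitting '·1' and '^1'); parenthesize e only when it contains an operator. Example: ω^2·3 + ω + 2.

ω^(ω + 1) + ω^3·3 + ω^2·3 + ω·2 + 7

G_0 = 13. HB_2(13) = 2^(2 + 1) + 2^2 + 1. Bump = 109. G_1 = 108.
G_1 = 108. HB_3(108) = 3^(3 + 1) + 3^3. Bump = 1280. G_2 = 1279.
G_2 = 1279. HB_4(1279) = 4^(4 + 1) + 3·4^3 + 3·4^2 + 3·4 + 3. Bump = 16093. G_3 = 16092.
G_3 = 16092. HB_5(16092) = 5^(5 + 1) + 3·5^3 + 3·5^2 + 3·5 + 2. Bump = 280712. G_4 = 280711.
G_4 = 280711. HB_6(280711) = 6^(6 + 1) + 3·6^3 + 3·6^2 + 3·6 + 1. Bump = 5765999. G_5 = 5765998.
G_5 = 5765998. HB_7(5765998) = 7^(7 + 1) + 3·7^3 + 3·7^2 + 3·7. Bump = 134219480. G_6 = 134219479.
G_6 = 134219479. HB_8(134219479) = 8^(8 + 1) + 3·8^3 + 3·8^2 + 2·8 + 7. Bump = 3486786856. G_7 = 3486786855.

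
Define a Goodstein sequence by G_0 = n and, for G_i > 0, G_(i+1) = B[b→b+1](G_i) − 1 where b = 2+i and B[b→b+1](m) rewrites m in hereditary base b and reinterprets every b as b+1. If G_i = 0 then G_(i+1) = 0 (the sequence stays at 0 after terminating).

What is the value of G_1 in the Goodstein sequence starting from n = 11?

G_0=11  [base 2] 2^(2 + 1) + 2 + 1  →[2↦3]→  3^(3 + 1) + 3 + 1 = 85  −1 ⇒ G_1=84
G_1=84  [base 3] 3^(3 + 1) + 3  →[3↦4]→  4^(4 + 1) + 4 = 1028  −1 ⇒ G_2=1027

84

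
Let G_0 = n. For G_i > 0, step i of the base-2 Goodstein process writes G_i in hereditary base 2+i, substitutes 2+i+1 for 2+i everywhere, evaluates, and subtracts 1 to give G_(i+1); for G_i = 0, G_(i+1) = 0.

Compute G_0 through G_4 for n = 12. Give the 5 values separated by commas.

G_0 = 12. HB_2(12) = 2^(2 + 1) + 2^2. Bump = 108. G_1 = 107.
G_1 = 107. HB_3(107) = 3^(3 + 1) + 2·3^2 + 2·3 + 2. Bump = 1066. G_2 = 1065.
G_2 = 1065. HB_4(1065) = 4^(4 + 1) + 2·4^2 + 2·4 + 1. Bump = 15686. G_3 = 15685.
G_3 = 15685. HB_5(15685) = 5^(5 + 1) + 2·5^2 + 2·5. Bump = 280020. G_4 = 280019.

12, 107, 1065, 15685, 280019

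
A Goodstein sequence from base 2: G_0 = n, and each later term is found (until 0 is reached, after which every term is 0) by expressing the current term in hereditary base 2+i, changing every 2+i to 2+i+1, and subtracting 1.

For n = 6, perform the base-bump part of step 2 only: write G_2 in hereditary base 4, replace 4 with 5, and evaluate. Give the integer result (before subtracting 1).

(0) 6|_2 = 2^2 + 2 ↦ 3^3 + 3|_3 = 30 ⇒ 29
(1) 29|_3 = 3^3 + 2 ↦ 4^4 + 2|_4 = 258 ⇒ 257
(2) 257|_4 = 4^4 + 1 ↦ 5^5 + 1|_5 = 3126 ⇒ 3125

3126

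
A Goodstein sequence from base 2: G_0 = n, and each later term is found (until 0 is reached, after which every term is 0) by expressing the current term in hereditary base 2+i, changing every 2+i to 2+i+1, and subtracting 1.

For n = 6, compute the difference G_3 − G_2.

G_0=6  [base 2] 2^2 + 2  →[2↦3]→  3^3 + 3 = 30  −1 ⇒ G_1=29
G_1=29  [base 3] 3^3 + 2  →[3↦4]→  4^4 + 2 = 258  −1 ⇒ G_2=257
G_2=257  [base 4] 4^4 + 1  →[4↦5]→  5^5 + 1 = 3126  −1 ⇒ G_3=3125

2868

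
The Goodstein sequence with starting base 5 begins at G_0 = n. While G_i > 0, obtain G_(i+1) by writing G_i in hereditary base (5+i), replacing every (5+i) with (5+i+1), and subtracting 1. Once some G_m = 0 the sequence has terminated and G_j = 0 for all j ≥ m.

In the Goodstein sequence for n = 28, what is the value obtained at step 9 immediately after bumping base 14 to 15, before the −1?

28 —HB5→ 5^2 + 3 —bump→ 6^2 + 3 = 39 —(−1)→ 38
38 —HB6→ 6^2 + 2 —bump→ 7^2 + 2 = 51 —(−1)→ 50
50 —HB7→ 7^2 + 1 —bump→ 8^2 + 1 = 65 —(−1)→ 64
64 —HB8→ 8^2 —bump→ 9^2 = 81 —(−1)→ 80
80 —HB9→ 8·9 + 8 —bump→ 8·10 + 8 = 88 —(−1)→ 87
87 —HB10→ 8·10 + 7 —bump→ 8·11 + 7 = 95 —(−1)→ 94
94 —HB11→ 8·11 + 6 —bump→ 8·12 + 6 = 102 —(−1)→ 101
101 —HB12→ 8·12 + 5 —bump→ 8·13 + 5 = 109 —(−1)→ 108
108 —HB13→ 8·13 + 4 —bump→ 8·14 + 4 = 116 —(−1)→ 115

123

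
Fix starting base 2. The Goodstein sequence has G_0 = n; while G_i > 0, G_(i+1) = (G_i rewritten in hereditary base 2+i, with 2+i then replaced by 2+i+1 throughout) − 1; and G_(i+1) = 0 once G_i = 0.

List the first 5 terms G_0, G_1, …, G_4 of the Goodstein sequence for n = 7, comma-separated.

step 0: 7 = 2^2 + 2 + 1; sub 3 for 2: 3^3 + 3 + 1; = 31; G_1 = 31−1 = 30
step 1: 30 = 3^3 + 3; sub 4 for 3: 4^4 + 4; = 260; G_2 = 260−1 = 259
step 2: 259 = 4^4 + 3; sub 5 for 4: 5^5 + 3; = 3128; G_3 = 3128−1 = 3127
step 3: 3127 = 5^5 + 2; sub 6 for 5: 6^6 + 2; = 46658; G_4 = 46658−1 = 46657

7, 30, 259, 3127, 46657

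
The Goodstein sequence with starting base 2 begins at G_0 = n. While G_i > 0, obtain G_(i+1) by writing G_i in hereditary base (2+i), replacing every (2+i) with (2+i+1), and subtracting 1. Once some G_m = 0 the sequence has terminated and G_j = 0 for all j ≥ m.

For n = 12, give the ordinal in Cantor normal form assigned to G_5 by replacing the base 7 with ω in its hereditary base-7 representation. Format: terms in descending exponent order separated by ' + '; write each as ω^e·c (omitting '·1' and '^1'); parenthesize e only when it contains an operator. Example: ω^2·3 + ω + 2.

G_0 = 12. HB_2(12) = 2^(2 + 1) + 2^2. Bump = 108. G_1 = 107.
G_1 = 107. HB_3(107) = 3^(3 + 1) + 2·3^2 + 2·3 + 2. Bump = 1066. G_2 = 1065.
G_2 = 1065. HB_4(1065) = 4^(4 + 1) + 2·4^2 + 2·4 + 1. Bump = 15686. G_3 = 15685.
G_3 = 15685. HB_5(15685) = 5^(5 + 1) + 2·5^2 + 2·5. Bump = 280020. G_4 = 280019.
G_4 = 280019. HB_6(280019) = 6^(6 + 1) + 2·6^2 + 6 + 5. Bump = 5764911. G_5 = 5764910.
G_5 = 5764910. HB_7(5764910) = 7^(7 + 1) + 2·7^2 + 7 + 4. Bump = 134217868. G_6 = 134217867.

ω^(ω + 1) + ω^2·2 + ω + 4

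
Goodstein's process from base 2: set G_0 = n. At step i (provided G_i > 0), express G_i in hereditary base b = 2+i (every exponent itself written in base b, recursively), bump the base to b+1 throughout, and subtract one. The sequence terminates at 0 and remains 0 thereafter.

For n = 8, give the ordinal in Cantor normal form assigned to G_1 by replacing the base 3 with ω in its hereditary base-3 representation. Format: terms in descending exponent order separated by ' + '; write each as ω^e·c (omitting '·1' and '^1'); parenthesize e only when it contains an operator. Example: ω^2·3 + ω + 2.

step 0: 8 = 2^(2 + 1); sub 3 for 2: 3^(3 + 1); = 81; G_1 = 81−1 = 80
step 1: 80 = 2·3^3 + 2·3^2 + 2·3 + 2; sub 4 for 3: 2·4^4 + 2·4^2 + 2·4 + 2; = 554; G_2 = 554−1 = 553

ω^ω·2 + ω^2·2 + ω·2 + 2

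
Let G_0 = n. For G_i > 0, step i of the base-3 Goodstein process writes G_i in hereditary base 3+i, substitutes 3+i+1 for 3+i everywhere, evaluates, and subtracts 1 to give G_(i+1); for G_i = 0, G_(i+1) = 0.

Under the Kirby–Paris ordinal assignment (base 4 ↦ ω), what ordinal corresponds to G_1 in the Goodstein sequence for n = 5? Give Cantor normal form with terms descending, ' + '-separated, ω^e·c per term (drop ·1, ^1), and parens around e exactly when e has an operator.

(0) 5|_3 = 3 + 2 ↦ 4 + 2|_4 = 6 ⇒ 5
(1) 5|_4 = 4 + 1 ↦ 5 + 1|_5 = 6 ⇒ 5

ω + 1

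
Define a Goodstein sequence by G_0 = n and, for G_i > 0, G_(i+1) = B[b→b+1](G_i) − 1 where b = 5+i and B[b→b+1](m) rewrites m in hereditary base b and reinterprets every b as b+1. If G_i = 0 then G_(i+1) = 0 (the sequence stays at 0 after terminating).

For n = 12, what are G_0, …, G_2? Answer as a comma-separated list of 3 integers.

12, 13, 14

G_0 = 12. HB_5(12) = 2·5 + 2. Bump = 14. G_1 = 13.
G_1 = 13. HB_6(13) = 2·6 + 1. Bump = 15. G_2 = 14.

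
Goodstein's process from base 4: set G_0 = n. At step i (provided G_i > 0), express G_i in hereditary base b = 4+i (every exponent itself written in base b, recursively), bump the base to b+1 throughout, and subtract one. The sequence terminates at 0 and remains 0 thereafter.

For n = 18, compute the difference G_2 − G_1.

base 4: 18 = 4^2 + 2; at 5: 5^2 + 2 = 27; next = 26
base 5: 26 = 5^2 + 1; at 6: 6^2 + 1 = 37; next = 36

10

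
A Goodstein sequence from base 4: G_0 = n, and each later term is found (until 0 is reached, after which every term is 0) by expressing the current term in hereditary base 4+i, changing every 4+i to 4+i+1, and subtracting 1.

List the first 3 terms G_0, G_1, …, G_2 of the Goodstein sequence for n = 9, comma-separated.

9, 10, 11

G_0=9  [base 4] 2·4 + 1  →[4↦5]→  2·5 + 1 = 11  −1 ⇒ G_1=10
G_1=10  [base 5] 2·5  →[5↦6]→  2·6 = 12  −1 ⇒ G_2=11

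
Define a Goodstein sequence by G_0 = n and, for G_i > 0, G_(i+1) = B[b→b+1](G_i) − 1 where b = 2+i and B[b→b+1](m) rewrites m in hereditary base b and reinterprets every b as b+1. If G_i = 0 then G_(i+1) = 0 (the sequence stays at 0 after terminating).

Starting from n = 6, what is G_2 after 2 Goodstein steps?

257

[0] 6 ≡ 2^2 + 2 (base 2). Lift 3: 30. −1: 29.
[1] 29 ≡ 3^3 + 2 (base 3). Lift 4: 258. −1: 257.
[2] 257 ≡ 4^4 + 1 (base 4). Lift 5: 3126. −1: 3125.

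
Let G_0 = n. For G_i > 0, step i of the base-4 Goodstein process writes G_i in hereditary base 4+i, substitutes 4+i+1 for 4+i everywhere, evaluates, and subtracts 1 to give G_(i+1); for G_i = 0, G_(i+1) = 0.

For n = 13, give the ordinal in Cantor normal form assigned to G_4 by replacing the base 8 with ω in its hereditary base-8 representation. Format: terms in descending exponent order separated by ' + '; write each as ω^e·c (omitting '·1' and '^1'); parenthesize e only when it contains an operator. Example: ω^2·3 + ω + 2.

ω·2 + 3

G_0 = 13. HB_4(13) = 3·4 + 1. Bump = 16. G_1 = 15.
G_1 = 15. HB_5(15) = 3·5. Bump = 18. G_2 = 17.
G_2 = 17. HB_6(17) = 2·6 + 5. Bump = 19. G_3 = 18.
G_3 = 18. HB_7(18) = 2·7 + 4. Bump = 20. G_4 = 19.
G_4 = 19. HB_8(19) = 2·8 + 3. Bump = 21. G_5 = 20.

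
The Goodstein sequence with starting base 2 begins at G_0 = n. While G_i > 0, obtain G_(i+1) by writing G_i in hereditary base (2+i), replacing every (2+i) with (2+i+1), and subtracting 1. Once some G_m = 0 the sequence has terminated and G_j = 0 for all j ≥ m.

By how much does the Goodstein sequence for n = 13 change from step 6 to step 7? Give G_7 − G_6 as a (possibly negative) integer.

13 —HB2→ 2^(2 + 1) + 2^2 + 1 —bump→ 3^(3 + 1) + 3^3 + 1 = 109 —(−1)→ 108
108 —HB3→ 3^(3 + 1) + 3^3 —bump→ 4^(4 + 1) + 4^4 = 1280 —(−1)→ 1279
1279 —HB4→ 4^(4 + 1) + 3·4^3 + 3·4^2 + 3·4 + 3 —bump→ 5^(5 + 1) + 3·5^3 + 3·5^2 + 3·5 + 3 = 16093 —(−1)→ 16092
16092 —HB5→ 5^(5 + 1) + 3·5^3 + 3·5^2 + 3·5 + 2 —bump→ 6^(6 + 1) + 3·6^3 + 3·6^2 + 3·6 + 2 = 280712 —(−1)→ 280711
280711 —HB6→ 6^(6 + 1) + 3·6^3 + 3·6^2 + 3·6 + 1 —bump→ 7^(7 + 1) + 3·7^3 + 3·7^2 + 3·7 + 1 = 5765999 —(−1)→ 5765998
5765998 —HB7→ 7^(7 + 1) + 3·7^3 + 3·7^2 + 3·7 —bump→ 8^(8 + 1) + 3·8^3 + 3·8^2 + 3·8 = 134219480 —(−1)→ 134219479
134219479 —HB8→ 8^(8 + 1) + 3·8^3 + 3·8^2 + 2·8 + 7 —bump→ 9^(9 + 1) + 3·9^3 + 3·9^2 + 2·9 + 7 = 3486786856 —(−1)→ 3486786855

3352567376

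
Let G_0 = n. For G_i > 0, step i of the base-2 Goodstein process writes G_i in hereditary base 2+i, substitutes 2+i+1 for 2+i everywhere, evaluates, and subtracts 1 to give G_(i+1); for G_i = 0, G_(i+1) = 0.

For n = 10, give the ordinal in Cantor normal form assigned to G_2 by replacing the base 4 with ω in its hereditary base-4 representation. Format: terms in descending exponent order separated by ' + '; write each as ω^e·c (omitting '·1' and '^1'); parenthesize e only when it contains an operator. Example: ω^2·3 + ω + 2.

G_0 = 10. HB_2(10) = 2^(2 + 1) + 2. Bump = 84. G_1 = 83.
G_1 = 83. HB_3(83) = 3^(3 + 1) + 2. Bump = 1026. G_2 = 1025.

ω^(ω + 1) + 1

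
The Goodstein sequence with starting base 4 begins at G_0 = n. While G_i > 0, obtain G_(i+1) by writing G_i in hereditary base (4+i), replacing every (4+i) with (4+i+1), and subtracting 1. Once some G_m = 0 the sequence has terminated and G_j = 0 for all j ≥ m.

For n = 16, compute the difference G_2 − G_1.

3

G_0=16  [base 4] 4^2  →[4↦5]→  5^2 = 25  −1 ⇒ G_1=24
G_1=24  [base 5] 4·5 + 4  →[5↦6]→  4·6 + 4 = 28  −1 ⇒ G_2=27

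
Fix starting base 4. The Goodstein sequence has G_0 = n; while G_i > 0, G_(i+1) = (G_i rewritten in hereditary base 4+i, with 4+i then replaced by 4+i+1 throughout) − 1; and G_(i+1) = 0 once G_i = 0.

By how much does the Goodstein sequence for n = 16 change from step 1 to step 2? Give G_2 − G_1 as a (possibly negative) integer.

G_0 = 16. HB_4(16) = 4^2. Bump = 25. G_1 = 24.
G_1 = 24. HB_5(24) = 4·5 + 4. Bump = 28. G_2 = 27.

3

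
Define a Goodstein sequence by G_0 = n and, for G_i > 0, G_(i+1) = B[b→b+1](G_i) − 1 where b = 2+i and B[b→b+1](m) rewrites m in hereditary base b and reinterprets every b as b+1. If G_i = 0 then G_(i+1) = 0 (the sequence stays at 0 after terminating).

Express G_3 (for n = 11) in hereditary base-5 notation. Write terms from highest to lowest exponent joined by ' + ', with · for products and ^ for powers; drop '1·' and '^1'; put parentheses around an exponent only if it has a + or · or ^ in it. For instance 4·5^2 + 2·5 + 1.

5^(5 + 1) + 2

(0) 11|_2 = 2^(2 + 1) + 2 + 1 ↦ 3^(3 + 1) + 3 + 1|_3 = 85 ⇒ 84
(1) 84|_3 = 3^(3 + 1) + 3 ↦ 4^(4 + 1) + 4|_4 = 1028 ⇒ 1027
(2) 1027|_4 = 4^(4 + 1) + 3 ↦ 5^(5 + 1) + 3|_5 = 15628 ⇒ 15627
(3) 15627|_5 = 5^(5 + 1) + 2 ↦ 6^(6 + 1) + 2|_6 = 279938 ⇒ 279937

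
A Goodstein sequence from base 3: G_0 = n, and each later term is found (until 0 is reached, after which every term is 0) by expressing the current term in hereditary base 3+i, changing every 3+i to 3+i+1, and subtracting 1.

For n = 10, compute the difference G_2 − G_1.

i=0: 10 = 3^2 + 1 (b=3); 3→4: 4^2 + 1 = 17; 17−1 = 16
i=1: 16 = 4^2 (b=4); 4→5: 5^2 = 25; 25−1 = 24

8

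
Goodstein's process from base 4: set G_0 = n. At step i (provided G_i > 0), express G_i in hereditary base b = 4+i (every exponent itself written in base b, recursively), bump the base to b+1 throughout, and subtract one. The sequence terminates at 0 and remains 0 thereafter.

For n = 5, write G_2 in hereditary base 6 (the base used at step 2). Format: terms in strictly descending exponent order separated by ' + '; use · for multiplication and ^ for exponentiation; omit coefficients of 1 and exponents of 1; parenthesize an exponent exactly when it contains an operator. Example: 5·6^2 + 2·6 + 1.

5

G_0 = 5. HB_4(5) = 4 + 1. Bump = 6. G_1 = 5.
G_1 = 5. HB_5(5) = 5. Bump = 6. G_2 = 5.
G_2 = 5. HB_6(5) = 5. Bump = 5. G_3 = 4.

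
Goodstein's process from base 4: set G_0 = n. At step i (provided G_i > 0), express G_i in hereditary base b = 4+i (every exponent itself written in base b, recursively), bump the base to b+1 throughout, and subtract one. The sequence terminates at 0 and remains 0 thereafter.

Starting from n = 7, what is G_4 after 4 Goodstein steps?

7

base 4: 7 = 4 + 3; at 5: 5 + 3 = 8; next = 7
base 5: 7 = 5 + 2; at 6: 6 + 2 = 8; next = 7
base 6: 7 = 6 + 1; at 7: 7 + 1 = 8; next = 7
base 7: 7 = 7; at 8: 8 = 8; next = 7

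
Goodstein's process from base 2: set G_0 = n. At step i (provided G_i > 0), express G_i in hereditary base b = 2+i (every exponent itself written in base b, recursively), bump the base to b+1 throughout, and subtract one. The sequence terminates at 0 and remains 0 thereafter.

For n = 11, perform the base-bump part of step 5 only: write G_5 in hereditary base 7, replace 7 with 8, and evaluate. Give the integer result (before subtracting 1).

i=0: 11 = 2^(2 + 1) + 2 + 1 (b=2); 2→3: 3^(3 + 1) + 3 + 1 = 85; 85−1 = 84
i=1: 84 = 3^(3 + 1) + 3 (b=3); 3→4: 4^(4 + 1) + 4 = 1028; 1028−1 = 1027
i=2: 1027 = 4^(4 + 1) + 3 (b=4); 4→5: 5^(5 + 1) + 3 = 15628; 15628−1 = 15627
i=3: 15627 = 5^(5 + 1) + 2 (b=5); 5→6: 6^(6 + 1) + 2 = 279938; 279938−1 = 279937
i=4: 279937 = 6^(6 + 1) + 1 (b=6); 6→7: 7^(7 + 1) + 1 = 5764802; 5764802−1 = 5764801

134217728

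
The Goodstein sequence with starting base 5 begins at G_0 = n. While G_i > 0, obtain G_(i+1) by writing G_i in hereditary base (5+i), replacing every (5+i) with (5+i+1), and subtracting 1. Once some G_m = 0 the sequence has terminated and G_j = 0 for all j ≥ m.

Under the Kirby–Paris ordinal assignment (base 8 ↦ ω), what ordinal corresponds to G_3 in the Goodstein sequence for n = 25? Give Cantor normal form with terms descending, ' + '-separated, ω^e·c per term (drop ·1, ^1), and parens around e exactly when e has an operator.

[0] 25 ≡ 5^2 (base 5). Lift 6: 36. −1: 35.
[1] 35 ≡ 5·6 + 5 (base 6). Lift 7: 40. −1: 39.
[2] 39 ≡ 5·7 + 4 (base 7). Lift 8: 44. −1: 43.
[3] 43 ≡ 5·8 + 3 (base 8). Lift 9: 48. −1: 47.

ω·5 + 3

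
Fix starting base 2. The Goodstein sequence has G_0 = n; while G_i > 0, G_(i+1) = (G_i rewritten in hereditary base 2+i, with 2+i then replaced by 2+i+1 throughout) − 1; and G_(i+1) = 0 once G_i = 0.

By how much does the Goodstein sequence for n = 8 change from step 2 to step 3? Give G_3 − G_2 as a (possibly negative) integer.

i=0: 8 = 2^(2 + 1) (b=2); 2→3: 3^(3 + 1) = 81; 81−1 = 80
i=1: 80 = 2·3^3 + 2·3^2 + 2·3 + 2 (b=3); 3→4: 2·4^4 + 2·4^2 + 2·4 + 2 = 554; 554−1 = 553
i=2: 553 = 2·4^4 + 2·4^2 + 2·4 + 1 (b=4); 4→5: 2·5^5 + 2·5^2 + 2·5 + 1 = 6311; 6311−1 = 6310

5757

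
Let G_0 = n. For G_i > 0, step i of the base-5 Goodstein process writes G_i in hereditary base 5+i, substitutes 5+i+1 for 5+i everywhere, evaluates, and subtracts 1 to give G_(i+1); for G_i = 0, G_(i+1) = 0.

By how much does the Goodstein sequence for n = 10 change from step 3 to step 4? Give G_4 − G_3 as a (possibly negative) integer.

G_0=10  [base 5] 2·5  →[5↦6]→  2·6 = 12  −1 ⇒ G_1=11
G_1=11  [base 6] 6 + 5  →[6↦7]→  7 + 5 = 12  −1 ⇒ G_2=11
G_2=11  [base 7] 7 + 4  →[7↦8]→  8 + 4 = 12  −1 ⇒ G_3=11
G_3=11  [base 8] 8 + 3  →[8↦9]→  9 + 3 = 12  −1 ⇒ G_4=11

0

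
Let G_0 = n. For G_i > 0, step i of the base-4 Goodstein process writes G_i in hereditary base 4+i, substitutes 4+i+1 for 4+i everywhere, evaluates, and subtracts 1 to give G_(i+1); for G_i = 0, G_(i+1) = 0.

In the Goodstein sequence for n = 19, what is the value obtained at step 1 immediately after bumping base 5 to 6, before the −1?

38

[0] 19 ≡ 4^2 + 3 (base 4). Lift 5: 28. −1: 27.
[1] 27 ≡ 5^2 + 2 (base 5). Lift 6: 38. −1: 37.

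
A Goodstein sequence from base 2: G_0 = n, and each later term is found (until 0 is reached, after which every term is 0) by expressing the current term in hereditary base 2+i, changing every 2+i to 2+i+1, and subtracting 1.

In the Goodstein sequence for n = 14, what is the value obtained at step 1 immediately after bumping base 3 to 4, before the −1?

1282

step 0: 14 = 2^(2 + 1) + 2^2 + 2; sub 3 for 2: 3^(3 + 1) + 3^3 + 3; = 111; G_1 = 111−1 = 110
step 1: 110 = 3^(3 + 1) + 3^3 + 2; sub 4 for 3: 4^(4 + 1) + 4^4 + 2; = 1282; G_2 = 1282−1 = 1281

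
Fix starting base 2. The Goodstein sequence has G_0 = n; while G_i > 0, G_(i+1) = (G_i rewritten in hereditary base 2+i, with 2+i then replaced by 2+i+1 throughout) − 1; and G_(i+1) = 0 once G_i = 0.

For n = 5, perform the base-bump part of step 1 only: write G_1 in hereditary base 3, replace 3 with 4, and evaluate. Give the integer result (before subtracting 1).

step 0: 5 = 2^2 + 1; sub 3 for 2: 3^3 + 1; = 28; G_1 = 28−1 = 27
step 1: 27 = 3^3; sub 4 for 3: 4^4; = 256; G_2 = 256−1 = 255

256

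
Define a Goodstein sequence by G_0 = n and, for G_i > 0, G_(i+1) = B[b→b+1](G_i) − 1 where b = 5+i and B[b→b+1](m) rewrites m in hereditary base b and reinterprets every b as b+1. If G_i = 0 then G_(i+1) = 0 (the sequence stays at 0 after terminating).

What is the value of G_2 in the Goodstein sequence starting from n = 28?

50

G_0=28  [base 5] 5^2 + 3  →[5↦6]→  6^2 + 3 = 39  −1 ⇒ G_1=38
G_1=38  [base 6] 6^2 + 2  →[6↦7]→  7^2 + 2 = 51  −1 ⇒ G_2=50
G_2=50  [base 7] 7^2 + 1  →[7↦8]→  8^2 + 1 = 65  −1 ⇒ G_3=64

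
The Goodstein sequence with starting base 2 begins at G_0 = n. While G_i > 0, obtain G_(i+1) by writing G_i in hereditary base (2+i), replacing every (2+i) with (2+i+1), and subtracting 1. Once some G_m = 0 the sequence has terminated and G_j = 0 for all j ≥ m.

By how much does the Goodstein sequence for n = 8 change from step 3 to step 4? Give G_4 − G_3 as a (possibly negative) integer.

87085

i=0: 8 = 2^(2 + 1) (b=2); 2→3: 3^(3 + 1) = 81; 81−1 = 80
i=1: 80 = 2·3^3 + 2·3^2 + 2·3 + 2 (b=3); 3→4: 2·4^4 + 2·4^2 + 2·4 + 2 = 554; 554−1 = 553
i=2: 553 = 2·4^4 + 2·4^2 + 2·4 + 1 (b=4); 4→5: 2·5^5 + 2·5^2 + 2·5 + 1 = 6311; 6311−1 = 6310
i=3: 6310 = 2·5^5 + 2·5^2 + 2·5 (b=5); 5→6: 2·6^6 + 2·6^2 + 2·6 = 93396; 93396−1 = 93395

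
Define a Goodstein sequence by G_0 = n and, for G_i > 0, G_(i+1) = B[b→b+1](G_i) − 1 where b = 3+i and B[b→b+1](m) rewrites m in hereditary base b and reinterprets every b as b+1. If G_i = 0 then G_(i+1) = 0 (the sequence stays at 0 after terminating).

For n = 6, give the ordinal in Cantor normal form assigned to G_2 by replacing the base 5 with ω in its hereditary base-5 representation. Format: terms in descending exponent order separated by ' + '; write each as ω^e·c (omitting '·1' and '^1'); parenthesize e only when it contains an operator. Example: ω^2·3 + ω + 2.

ω + 2

G_0=6  [base 3] 2·3  →[3↦4]→  2·4 = 8  −1 ⇒ G_1=7
G_1=7  [base 4] 4 + 3  →[4↦5]→  5 + 3 = 8  −1 ⇒ G_2=7
G_2=7  [base 5] 5 + 2  →[5↦6]→  6 + 2 = 8  −1 ⇒ G_3=7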